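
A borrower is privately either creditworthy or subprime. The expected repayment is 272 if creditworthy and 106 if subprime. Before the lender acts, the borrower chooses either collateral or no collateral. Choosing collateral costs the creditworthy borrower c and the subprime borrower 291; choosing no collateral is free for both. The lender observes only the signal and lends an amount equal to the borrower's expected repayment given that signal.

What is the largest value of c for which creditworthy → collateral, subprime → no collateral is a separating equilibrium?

166

Under separation: collateral → creditworthy (pays 272); no collateral → subprime (pays 106).
Subprime: 106 − 0 = 106 ≥ 272 − 291 = -19. Holds regardless of c. ✓
Creditworthy: 272 − c ≥ 106 − 0, so c ≤ 272 − 106 = 166.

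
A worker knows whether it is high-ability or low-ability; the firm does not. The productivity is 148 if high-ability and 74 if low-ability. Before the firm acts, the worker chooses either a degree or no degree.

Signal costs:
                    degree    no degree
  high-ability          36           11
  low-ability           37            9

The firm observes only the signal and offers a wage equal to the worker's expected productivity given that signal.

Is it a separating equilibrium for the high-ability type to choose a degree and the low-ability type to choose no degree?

No

Under separation the firm infers type exactly: degree → high-ability (pays 148), no degree → low-ability (pays 74).
High-ability: degree gives 148 − 36 = 112; no degree gives 74 − 11 = 63. No deviation. ✓
Low-ability: no degree gives 74 − 9 = 65; degree gives 148 − 37 = 111. Would deviate. ✗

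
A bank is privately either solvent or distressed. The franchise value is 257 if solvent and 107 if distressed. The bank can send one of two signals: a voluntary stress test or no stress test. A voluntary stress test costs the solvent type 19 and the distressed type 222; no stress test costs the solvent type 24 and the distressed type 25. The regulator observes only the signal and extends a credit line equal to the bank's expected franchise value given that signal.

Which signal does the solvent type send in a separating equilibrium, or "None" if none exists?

Try solvent → stress test, distressed → no stress test:
  If types separate, stress test earns payment 257 and no stress test earns 107.
  Solvent: stress test gives 257 − 19 = 238; no stress test gives 107 − 24 = 83. No deviation. ✓
  Distressed: no stress test gives 107 − 25 = 82; stress test gives 257 − 222 = 35. No deviation. ✓
Both hold — the solvent type sends stress test.

stress test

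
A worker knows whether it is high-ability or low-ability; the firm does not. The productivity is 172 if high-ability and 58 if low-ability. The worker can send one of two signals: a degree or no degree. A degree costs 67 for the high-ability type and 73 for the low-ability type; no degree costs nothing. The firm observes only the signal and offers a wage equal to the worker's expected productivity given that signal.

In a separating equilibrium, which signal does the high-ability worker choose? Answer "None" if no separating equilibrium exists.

None

Try high-ability → degree, low-ability → no degree:
  If types separate, degree earns payment 172 and no degree earns 58.
  High-ability: degree gives 172 − 67 = 105; no degree gives 58 − 0 = 58. No deviation. ✓
  Low-ability: no degree gives 58 − 0 = 58; degree gives 172 − 73 = 99. Would deviate. ✗
Try high-ability → no degree, low-ability → degree:
  If types separate, no degree earns payment 172 and degree earns 58.
  High-ability: no degree gives 172 − 0 = 172; degree gives 58 − 67 = -9. No deviation. ✓
  Low-ability: degree gives 58 − 73 = -15; no degree gives 172 − 0 = 172. Would deviate. ✗
Neither assignment is incentive-compatible.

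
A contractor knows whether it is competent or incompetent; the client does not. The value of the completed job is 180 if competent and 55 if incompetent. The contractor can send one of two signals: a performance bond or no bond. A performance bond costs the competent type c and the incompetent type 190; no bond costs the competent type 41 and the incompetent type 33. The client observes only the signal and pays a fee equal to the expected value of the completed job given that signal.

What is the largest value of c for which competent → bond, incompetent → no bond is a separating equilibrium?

166

Under separation: bond → competent (pays 180); no bond → incompetent (pays 55).
Incompetent: 55 − 33 = 22 ≥ 180 − 190 = -10. Holds regardless of c. ✓
Competent: 180 − c ≥ 55 − 41, so c ≤ 180 − 14 = 166.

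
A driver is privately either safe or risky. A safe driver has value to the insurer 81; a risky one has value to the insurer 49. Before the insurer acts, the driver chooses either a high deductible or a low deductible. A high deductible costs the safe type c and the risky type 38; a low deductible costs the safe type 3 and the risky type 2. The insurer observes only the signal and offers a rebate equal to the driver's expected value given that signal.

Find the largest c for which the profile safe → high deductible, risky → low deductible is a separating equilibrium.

35

Under separation: high deductible → safe (pays 81); low deductible → risky (pays 49).
Risky: 49 − 2 = 47 ≥ 81 − 38 = 43. Holds regardless of c. ✓
Safe: 81 − c ≥ 49 − 3, so c ≤ 81 − 46 = 35.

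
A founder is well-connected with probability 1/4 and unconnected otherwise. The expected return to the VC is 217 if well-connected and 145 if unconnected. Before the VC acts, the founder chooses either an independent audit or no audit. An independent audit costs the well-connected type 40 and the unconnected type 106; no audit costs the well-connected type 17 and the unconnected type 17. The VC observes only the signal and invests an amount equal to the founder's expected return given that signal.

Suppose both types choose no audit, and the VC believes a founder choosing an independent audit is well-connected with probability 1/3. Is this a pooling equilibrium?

At the pooled signal (no audit) the VC holds the prior 1/4 and pays 1/4·217 + 3/4·145 = 163. Off-path (audit) belief 1/3 gives 1/3·217 + 2/3·145 = 169.
Well-connected: no audit gives 163 − 17 = 146; audit gives 169 − 40 = 129. Stays. ✓
Unconnected: no audit gives 163 − 17 = 146; audit gives 169 − 106 = 63. Stays. ✓

Yes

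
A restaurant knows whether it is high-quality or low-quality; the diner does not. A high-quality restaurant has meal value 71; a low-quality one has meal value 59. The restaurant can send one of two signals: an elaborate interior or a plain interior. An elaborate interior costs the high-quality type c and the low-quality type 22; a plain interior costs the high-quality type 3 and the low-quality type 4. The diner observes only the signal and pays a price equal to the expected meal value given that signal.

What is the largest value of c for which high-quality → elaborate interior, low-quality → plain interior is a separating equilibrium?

15

Under separation: elaborate interior → high-quality (pays 71); plain interior → low-quality (pays 59).
Low-quality: 59 − 4 = 55 ≥ 71 − 22 = 49. Holds regardless of c. ✓
High-quality: 71 − c ≥ 59 − 3, so c ≤ 71 − 56 = 15.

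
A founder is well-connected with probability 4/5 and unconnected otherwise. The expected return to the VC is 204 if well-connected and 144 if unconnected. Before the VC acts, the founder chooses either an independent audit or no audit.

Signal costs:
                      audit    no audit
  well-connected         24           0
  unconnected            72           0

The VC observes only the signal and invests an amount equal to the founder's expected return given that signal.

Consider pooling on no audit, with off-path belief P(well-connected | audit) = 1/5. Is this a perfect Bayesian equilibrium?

Yes

On the equilibrium path (no audit) the VC holds the prior 4/5 and pays 4/5·204 + 1/5·144 = 192. Off-path (audit) belief 1/5 gives 1/5·204 + 4/5·144 = 156.
Well-connected: no audit gives 192 − 0 = 192; audit gives 156 − 24 = 132. Stays. ✓
Unconnected: no audit gives 192 − 0 = 192; audit gives 156 − 72 = 84. Stays. ✓
Beliefs are Bayes-consistent on-path and both types best-respond.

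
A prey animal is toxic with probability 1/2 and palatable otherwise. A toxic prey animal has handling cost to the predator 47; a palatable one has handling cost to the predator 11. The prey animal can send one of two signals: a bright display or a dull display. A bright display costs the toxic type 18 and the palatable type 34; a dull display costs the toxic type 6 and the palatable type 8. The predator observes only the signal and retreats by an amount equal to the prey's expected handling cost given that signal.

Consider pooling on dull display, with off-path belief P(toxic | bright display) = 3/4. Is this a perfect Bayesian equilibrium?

At the pooled signal (dull display) the predator holds the prior 1/2 and pays 1/2·47 + 1/2·11 = 29. Off-path (bright display) belief 3/4 gives 3/4·47 + 1/4·11 = 38.
Toxic: dull display gives 29 − 6 = 23; bright display gives 38 − 18 = 20. Stays. ✓
Palatable: dull display gives 29 − 8 = 21; bright display gives 38 − 34 = 4. Stays. ✓

Yes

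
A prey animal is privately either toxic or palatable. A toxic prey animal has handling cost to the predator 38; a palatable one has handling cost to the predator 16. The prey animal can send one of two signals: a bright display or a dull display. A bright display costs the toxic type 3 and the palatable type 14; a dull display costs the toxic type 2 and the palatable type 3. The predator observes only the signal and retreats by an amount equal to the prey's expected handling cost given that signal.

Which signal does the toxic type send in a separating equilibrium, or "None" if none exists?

None

Try toxic → bright display, palatable → dull display:
  Under separation the predator infers type exactly: bright display → toxic (pays 38), dull display → palatable (pays 16).
  Toxic: bright display gives 38 − 3 = 35; dull display gives 16 − 2 = 14. No deviation. ✓
  Palatable: dull display gives 16 − 3 = 13; bright display gives 38 − 14 = 24. Would deviate. ✗
Try toxic → dull display, palatable → bright display:
  Under separation the predator infers type exactly: dull display → toxic (pays 38), bright display → palatable (pays 16).
  Toxic: dull display gives 38 − 2 = 36; bright display gives 16 − 3 = 13. No deviation. ✓
  Palatable: bright display gives 16 − 14 = 2; dull display gives 38 − 3 = 35. Would deviate. ✗
Neither assignment is incentive-compatible.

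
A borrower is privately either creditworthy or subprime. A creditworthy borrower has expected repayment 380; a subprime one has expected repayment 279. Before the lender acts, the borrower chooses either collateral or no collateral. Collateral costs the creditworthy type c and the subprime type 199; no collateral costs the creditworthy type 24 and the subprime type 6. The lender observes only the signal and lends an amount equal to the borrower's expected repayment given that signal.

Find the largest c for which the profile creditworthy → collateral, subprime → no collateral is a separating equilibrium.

125

Under separation: collateral → creditworthy (pays 380); no collateral → subprime (pays 279).
Subprime: 279 − 6 = 273 ≥ 380 − 199 = 181. Holds regardless of c. ✓
Creditworthy: 380 − c ≥ 279 − 24, so c ≤ 380 − 255 = 125.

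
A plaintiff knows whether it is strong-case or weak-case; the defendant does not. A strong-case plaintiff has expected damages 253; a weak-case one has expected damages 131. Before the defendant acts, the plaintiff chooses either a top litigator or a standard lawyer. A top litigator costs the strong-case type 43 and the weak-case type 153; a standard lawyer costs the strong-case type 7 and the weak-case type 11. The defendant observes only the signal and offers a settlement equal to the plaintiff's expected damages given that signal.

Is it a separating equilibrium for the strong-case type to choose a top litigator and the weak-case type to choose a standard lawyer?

Yes

If types separate, top litigator earns payment 253 and standard lawyer earns 131.
Strong-case: top litigator gives 253 − 43 = 210; standard lawyer gives 131 − 7 = 124. No deviation. ✓
Weak-case: standard lawyer gives 131 − 11 = 120; top litigator gives 253 − 153 = 100. No deviation. ✓
Neither type gains from mimicking the other.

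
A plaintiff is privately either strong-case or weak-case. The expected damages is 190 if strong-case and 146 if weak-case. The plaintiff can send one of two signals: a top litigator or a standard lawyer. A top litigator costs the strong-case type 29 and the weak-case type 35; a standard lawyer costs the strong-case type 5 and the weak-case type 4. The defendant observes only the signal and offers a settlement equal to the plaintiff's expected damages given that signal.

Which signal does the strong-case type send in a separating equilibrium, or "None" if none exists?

Try strong-case → top litigator, weak-case → standard lawyer:
  If types separate, top litigator earns payment 190 and standard lawyer earns 146.
  Strong-case: top litigator gives 190 − 29 = 161; standard lawyer gives 146 − 5 = 141. No deviation. ✓
  Weak-case: standard lawyer gives 146 − 4 = 142; top litigator gives 190 − 35 = 155. Would deviate. ✗
Try strong-case → standard lawyer, weak-case → top litigator:
  If types separate, standard lawyer earns payment 190 and top litigator earns 146.
  Strong-case: standard lawyer gives 190 − 5 = 185; top litigator gives 146 − 29 = 117. No deviation. ✓
  Weak-case: top litigator gives 146 − 35 = 111; standard lawyer gives 190 − 4 = 186. Would deviate. ✗
Neither assignment is incentive-compatible.

None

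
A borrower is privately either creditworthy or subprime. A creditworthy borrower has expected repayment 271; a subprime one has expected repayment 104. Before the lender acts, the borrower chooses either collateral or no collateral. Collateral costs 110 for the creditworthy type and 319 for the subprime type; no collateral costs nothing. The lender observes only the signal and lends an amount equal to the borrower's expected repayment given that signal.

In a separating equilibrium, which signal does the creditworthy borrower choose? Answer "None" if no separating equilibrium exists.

Try creditworthy → collateral, subprime → no collateral:
  If types separate, collateral earns payment 271 and no collateral earns 104.
  Creditworthy: collateral gives 271 − 110 = 161; no collateral gives 104 − 0 = 104. No deviation. ✓
  Subprime: no collateral gives 104 − 0 = 104; collateral gives 271 − 319 = -48. No deviation. ✓
Both hold — the creditworthy type sends collateral.

collateral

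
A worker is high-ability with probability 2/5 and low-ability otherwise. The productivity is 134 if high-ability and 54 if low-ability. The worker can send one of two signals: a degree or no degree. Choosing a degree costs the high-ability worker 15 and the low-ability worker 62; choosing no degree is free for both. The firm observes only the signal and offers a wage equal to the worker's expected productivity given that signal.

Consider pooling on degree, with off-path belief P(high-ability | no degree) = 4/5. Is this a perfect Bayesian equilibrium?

No

At the pooled signal (degree) the firm holds the prior 2/5 and pays 2/5·134 + 3/5·54 = 86. Off-path (no degree) belief 4/5 gives 4/5·134 + 1/5·54 = 118.
High-ability: degree gives 86 − 15 = 71; no degree gives 118 − 0 = 118. Deviates. ✗
Low-ability: degree gives 86 − 62 = 24; no degree gives 118 − 0 = 118. Deviates. ✗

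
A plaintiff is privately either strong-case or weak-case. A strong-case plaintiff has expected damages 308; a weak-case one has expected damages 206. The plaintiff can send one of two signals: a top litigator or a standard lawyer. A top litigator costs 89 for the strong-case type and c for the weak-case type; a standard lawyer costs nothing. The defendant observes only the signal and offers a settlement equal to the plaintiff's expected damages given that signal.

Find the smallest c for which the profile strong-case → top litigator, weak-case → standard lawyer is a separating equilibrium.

102

Under separation: top litigator → strong-case (pays 308); standard lawyer → weak-case (pays 206).
Strong-case: 308 − 89 = 219 ≥ 206 − 0 = 206. Holds regardless of c. ✓
Weak-case: 206 − 0 ≥ 308 − c, so c ≥ 308 − 206 = 102.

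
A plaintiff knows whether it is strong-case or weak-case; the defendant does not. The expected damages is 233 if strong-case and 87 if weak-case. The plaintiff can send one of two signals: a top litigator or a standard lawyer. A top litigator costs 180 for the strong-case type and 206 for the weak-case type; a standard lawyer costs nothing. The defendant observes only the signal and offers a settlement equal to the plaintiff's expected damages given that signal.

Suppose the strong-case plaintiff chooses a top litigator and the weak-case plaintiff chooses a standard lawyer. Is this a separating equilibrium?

No

If types separate, top litigator earns payment 233 and standard lawyer earns 87.
Strong-case: top litigator gives 233 − 180 = 53; standard lawyer gives 87 − 0 = 87. Would deviate. ✗
Weak-case: standard lawyer gives 87 − 0 = 87; top litigator gives 233 − 206 = 27. No deviation. ✓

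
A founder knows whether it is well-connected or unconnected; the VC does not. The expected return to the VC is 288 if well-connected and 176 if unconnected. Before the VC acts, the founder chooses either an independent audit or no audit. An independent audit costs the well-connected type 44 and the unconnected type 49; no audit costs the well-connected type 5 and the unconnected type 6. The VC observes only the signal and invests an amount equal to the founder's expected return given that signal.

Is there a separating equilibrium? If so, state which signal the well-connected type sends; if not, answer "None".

None

Try well-connected → audit, unconnected → no audit:
  Under separation the VC infers type exactly: audit → well-connected (pays 288), no audit → unconnected (pays 176).
  Well-connected: audit gives 288 − 44 = 244; no audit gives 176 − 5 = 171. No deviation. ✓
  Unconnected: no audit gives 176 − 6 = 170; audit gives 288 − 49 = 239. Would deviate. ✗
Try well-connected → no audit, unconnected → audit:
  Under separation the VC infers type exactly: no audit → well-connected (pays 288), audit → unconnected (pays 176).
  Well-connected: no audit gives 288 − 5 = 283; audit gives 176 − 44 = 132. No deviation. ✓
  Unconnected: audit gives 176 − 49 = 127; no audit gives 288 − 6 = 282. Would deviate. ✗
Neither assignment is incentive-compatible.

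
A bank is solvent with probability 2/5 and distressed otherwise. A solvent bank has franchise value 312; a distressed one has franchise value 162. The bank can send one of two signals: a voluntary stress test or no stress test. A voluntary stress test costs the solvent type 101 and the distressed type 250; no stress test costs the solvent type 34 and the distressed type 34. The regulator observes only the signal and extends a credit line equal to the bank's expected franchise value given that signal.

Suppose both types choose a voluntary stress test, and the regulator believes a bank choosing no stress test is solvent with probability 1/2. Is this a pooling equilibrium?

At the pooled signal (stress test) the regulator holds the prior 2/5 and pays 2/5·312 + 3/5·162 = 222. Off-path (no stress test) belief 1/2 gives 1/2·312 + 1/2·162 = 237.
Solvent: stress test gives 222 − 101 = 121; no stress test gives 237 − 34 = 203. Deviates. ✗
Distressed: stress test gives 222 − 250 = -28; no stress test gives 237 − 34 = 203. Deviates. ✗

No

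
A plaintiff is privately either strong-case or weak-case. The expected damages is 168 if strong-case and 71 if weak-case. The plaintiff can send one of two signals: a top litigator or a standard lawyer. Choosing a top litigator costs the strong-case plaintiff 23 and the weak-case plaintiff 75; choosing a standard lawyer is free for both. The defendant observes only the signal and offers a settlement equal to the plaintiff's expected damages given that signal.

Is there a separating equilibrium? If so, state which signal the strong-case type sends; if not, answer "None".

Try strong-case → top litigator, weak-case → standard lawyer:
  If types separate, top litigator earns payment 168 and standard lawyer earns 71.
  Strong-case: top litigator gives 168 − 23 = 145; standard lawyer gives 71 − 0 = 71. No deviation. ✓
  Weak-case: standard lawyer gives 71 − 0 = 71; top litigator gives 168 − 75 = 93. Would deviate. ✗
Try strong-case → standard lawyer, weak-case → top litigator:
  If types separate, standard lawyer earns payment 168 and top litigator earns 71.
  Strong-case: standard lawyer gives 168 − 0 = 168; top litigator gives 71 − 23 = 48. No deviation. ✓
  Weak-case: top litigator gives 71 − 75 = -4; standard lawyer gives 168 − 0 = 168. Would deviate. ✗
Neither assignment is incentive-compatible.

None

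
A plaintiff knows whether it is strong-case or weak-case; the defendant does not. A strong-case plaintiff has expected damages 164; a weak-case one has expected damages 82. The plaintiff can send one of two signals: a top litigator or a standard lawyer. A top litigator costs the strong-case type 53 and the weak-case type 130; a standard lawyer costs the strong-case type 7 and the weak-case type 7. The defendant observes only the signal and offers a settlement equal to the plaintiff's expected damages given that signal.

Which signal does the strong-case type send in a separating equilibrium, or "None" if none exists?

top litigator

Try strong-case → top litigator, weak-case → standard lawyer:
  If types separate, top litigator earns payment 164 and standard lawyer earns 82.
  Strong-case: top litigator gives 164 − 53 = 111; standard lawyer gives 82 − 7 = 75. No deviation. ✓
  Weak-case: standard lawyer gives 82 − 7 = 75; top litigator gives 164 − 130 = 34. No deviation. ✓
Both hold — the strong-case type sends top litigator.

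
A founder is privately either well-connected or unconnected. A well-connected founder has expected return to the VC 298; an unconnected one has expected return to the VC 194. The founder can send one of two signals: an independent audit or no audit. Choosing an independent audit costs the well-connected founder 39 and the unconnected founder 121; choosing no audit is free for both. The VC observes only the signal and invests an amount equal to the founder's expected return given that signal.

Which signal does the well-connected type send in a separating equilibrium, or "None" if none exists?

Try well-connected → audit, unconnected → no audit:
  If types separate, audit earns payment 298 and no audit earns 194.
  Well-connected: audit gives 298 − 39 = 259; no audit gives 194 − 0 = 194. No deviation. ✓
  Unconnected: no audit gives 194 − 0 = 194; audit gives 298 − 121 = 177. No deviation. ✓
Both hold — the well-connected type sends audit.

audit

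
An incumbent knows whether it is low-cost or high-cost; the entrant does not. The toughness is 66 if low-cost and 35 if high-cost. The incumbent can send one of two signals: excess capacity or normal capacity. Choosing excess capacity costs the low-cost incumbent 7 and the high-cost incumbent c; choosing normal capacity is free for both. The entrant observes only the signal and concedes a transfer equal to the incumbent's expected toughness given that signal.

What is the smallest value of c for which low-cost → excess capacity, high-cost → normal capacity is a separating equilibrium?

31

Under separation: excess capacity → low-cost (pays 66); normal capacity → high-cost (pays 35).
Low-cost: 66 − 7 = 59 ≥ 35 − 0 = 35. Holds regardless of c. ✓
High-cost: 35 − 0 ≥ 66 − c, so c ≥ 66 − 35 = 31.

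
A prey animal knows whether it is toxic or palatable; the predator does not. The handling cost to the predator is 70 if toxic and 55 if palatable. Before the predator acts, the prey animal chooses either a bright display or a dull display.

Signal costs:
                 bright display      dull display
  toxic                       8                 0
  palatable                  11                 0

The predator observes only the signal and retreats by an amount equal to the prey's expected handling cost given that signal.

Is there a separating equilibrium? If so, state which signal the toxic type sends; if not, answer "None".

None

Try toxic → bright display, palatable → dull display:
  If types separate, bright display earns payment 70 and dull display earns 55.
  Toxic: bright display gives 70 − 8 = 62; dull display gives 55 − 0 = 55. No deviation. ✓
  Palatable: dull display gives 55 − 0 = 55; bright display gives 70 − 11 = 59. Would deviate. ✗
Try toxic → dull display, palatable → bright display:
  If types separate, dull display earns payment 70 and bright display earns 55.
  Toxic: dull display gives 70 − 0 = 70; bright display gives 55 − 8 = 47. No deviation. ✓
  Palatable: bright display gives 55 − 11 = 44; dull display gives 70 − 0 = 70. Would deviate. ✗
Neither assignment is incentive-compatible.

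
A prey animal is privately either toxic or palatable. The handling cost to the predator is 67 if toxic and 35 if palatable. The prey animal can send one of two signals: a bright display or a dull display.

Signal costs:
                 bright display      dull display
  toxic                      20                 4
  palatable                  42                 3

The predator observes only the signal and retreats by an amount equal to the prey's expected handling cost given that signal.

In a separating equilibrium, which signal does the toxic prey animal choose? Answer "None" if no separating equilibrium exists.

Try toxic → bright display, palatable → dull display:
  Under separation the predator infers type exactly: bright display → toxic (pays 67), dull display → palatable (pays 35).
  Toxic: bright display gives 67 − 20 = 47; dull display gives 35 − 4 = 31. No deviation. ✓
  Palatable: dull display gives 35 − 3 = 32; bright display gives 67 − 42 = 25. No deviation. ✓
Both hold — the toxic type sends bright display.

bright display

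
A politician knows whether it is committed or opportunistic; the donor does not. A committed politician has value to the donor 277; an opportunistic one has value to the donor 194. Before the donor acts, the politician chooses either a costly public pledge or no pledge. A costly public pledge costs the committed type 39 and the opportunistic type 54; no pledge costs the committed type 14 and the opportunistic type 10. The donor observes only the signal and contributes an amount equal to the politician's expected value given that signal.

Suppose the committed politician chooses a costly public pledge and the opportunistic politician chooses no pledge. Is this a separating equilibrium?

Under separation the donor infers type exactly: pledge → committed (pays 277), no pledge → opportunistic (pays 194).
Committed: pledge gives 277 − 39 = 238; no pledge gives 194 − 14 = 180. No deviation. ✓
Opportunistic: no pledge gives 194 − 10 = 184; pledge gives 277 − 54 = 223. Would deviate. ✗

No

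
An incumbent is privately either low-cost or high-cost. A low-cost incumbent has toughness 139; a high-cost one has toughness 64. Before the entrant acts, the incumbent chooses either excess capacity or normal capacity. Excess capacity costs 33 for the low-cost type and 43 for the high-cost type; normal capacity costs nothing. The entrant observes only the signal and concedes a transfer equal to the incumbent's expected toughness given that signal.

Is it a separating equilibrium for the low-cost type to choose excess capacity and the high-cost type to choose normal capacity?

If types separate, excess capacity earns payment 139 and normal capacity earns 64.
Low-cost: excess capacity gives 139 − 33 = 106; normal capacity gives 64 − 0 = 64. No deviation. ✓
High-cost: normal capacity gives 64 − 0 = 64; excess capacity gives 139 − 43 = 96. Would deviate. ✗

No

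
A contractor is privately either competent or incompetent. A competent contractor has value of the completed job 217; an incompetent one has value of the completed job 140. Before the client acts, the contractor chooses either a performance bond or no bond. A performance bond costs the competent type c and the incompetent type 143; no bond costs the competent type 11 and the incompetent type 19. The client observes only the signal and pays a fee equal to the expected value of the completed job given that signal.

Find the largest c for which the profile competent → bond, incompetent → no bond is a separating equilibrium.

88

Under separation: bond → competent (pays 217); no bond → incompetent (pays 140).
Incompetent: 140 − 19 = 121 ≥ 217 − 143 = 74. Holds regardless of c. ✓
Competent: 217 − c ≥ 140 − 11, so c ≤ 217 − 129 = 88.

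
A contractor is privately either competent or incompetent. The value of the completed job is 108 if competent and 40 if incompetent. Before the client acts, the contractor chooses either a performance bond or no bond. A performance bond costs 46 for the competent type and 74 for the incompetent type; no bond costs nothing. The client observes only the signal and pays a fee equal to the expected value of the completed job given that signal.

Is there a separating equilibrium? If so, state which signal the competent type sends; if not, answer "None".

bond

Try competent → bond, incompetent → no bond:
  Under separation the client infers type exactly: bond → competent (pays 108), no bond → incompetent (pays 40).
  Competent: bond gives 108 − 46 = 62; no bond gives 40 − 0 = 40. No deviation. ✓
  Incompetent: no bond gives 40 − 0 = 40; bond gives 108 − 74 = 34. No deviation. ✓
Both hold — the competent type sends bond.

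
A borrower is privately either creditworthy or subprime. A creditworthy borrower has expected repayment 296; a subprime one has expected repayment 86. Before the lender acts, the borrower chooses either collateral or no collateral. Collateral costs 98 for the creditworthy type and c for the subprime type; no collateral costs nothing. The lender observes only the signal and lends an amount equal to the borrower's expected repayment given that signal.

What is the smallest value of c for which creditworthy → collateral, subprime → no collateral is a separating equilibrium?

210

Under separation: collateral → creditworthy (pays 296); no collateral → subprime (pays 86).
Creditworthy: 296 − 98 = 198 ≥ 86 − 0 = 86. Holds regardless of c. ✓
Subprime: 86 − 0 ≥ 296 − c, so c ≥ 296 − 86 = 210.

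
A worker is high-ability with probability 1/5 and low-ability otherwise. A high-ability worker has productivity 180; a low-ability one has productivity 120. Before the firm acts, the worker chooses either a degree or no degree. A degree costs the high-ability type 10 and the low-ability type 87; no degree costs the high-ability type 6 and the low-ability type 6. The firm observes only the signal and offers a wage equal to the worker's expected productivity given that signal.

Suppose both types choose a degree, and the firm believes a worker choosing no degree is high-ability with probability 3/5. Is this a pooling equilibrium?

On the equilibrium path (degree) the firm holds the prior 1/5 and pays 1/5·180 + 4/5·120 = 132. Off-path (no degree) belief 3/5 gives 3/5·180 + 2/5·120 = 156.
High-ability: degree gives 132 − 10 = 122; no degree gives 156 − 6 = 150. Deviates. ✗
Low-ability: degree gives 132 − 87 = 45; no degree gives 156 − 6 = 150. Deviates. ✗

No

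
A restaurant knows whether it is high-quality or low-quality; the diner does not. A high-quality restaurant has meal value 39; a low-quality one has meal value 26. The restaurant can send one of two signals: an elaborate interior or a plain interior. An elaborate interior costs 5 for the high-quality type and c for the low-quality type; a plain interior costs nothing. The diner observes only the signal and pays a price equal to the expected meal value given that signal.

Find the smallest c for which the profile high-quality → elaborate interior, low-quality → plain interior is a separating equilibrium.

Under separation: elaborate interior → high-quality (pays 39); plain interior → low-quality (pays 26).
High-quality: 39 − 5 = 34 ≥ 26 − 0 = 26. Holds regardless of c. ✓
Low-quality: 26 − 0 ≥ 39 − c, so c ≥ 39 − 26 = 13.

13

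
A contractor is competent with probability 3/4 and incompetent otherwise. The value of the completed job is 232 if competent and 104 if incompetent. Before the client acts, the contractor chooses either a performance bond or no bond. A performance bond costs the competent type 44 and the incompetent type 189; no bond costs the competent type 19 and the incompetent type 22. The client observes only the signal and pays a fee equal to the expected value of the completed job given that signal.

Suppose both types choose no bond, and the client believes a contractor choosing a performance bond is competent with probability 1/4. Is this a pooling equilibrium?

On the equilibrium path (no bond) the client holds the prior 3/4 and pays 3/4·232 + 1/4·104 = 200. Off-path (bond) belief 1/4 gives 1/4·232 + 3/4·104 = 136.
Competent: no bond gives 200 − 19 = 181; bond gives 136 − 44 = 92. Stays. ✓
Incompetent: no bond gives 200 − 22 = 178; bond gives 136 − 189 = -53. Stays. ✓
Beliefs are Bayes-consistent on-path and both types best-respond.

Yes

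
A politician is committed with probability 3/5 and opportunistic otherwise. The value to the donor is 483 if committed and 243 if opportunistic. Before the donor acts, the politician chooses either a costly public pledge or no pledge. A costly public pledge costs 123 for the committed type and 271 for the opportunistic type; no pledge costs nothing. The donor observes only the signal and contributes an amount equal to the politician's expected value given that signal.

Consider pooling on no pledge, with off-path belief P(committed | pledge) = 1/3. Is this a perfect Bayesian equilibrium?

Yes

On the equilibrium path (no pledge) the donor holds the prior 3/5 and pays 3/5·483 + 2/5·243 = 387. Off-path (pledge) belief 1/3 gives 1/3·483 + 2/3·243 = 323.
Committed: no pledge gives 387 − 0 = 387; pledge gives 323 − 123 = 200. Stays. ✓
Opportunistic: no pledge gives 387 − 0 = 387; pledge gives 323 − 271 = 52. Stays. ✓
Beliefs are Bayes-consistent on-path and both types best-respond.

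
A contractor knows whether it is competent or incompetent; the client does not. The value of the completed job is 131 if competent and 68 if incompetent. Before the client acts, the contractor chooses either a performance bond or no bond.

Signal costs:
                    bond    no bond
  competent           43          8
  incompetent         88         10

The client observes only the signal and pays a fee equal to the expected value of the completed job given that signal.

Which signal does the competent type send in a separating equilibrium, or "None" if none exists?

Try competent → bond, incompetent → no bond:
  If types separate, bond earns payment 131 and no bond earns 68.
  Competent: bond gives 131 − 43 = 88; no bond gives 68 − 8 = 60. No deviation. ✓
  Incompetent: no bond gives 68 − 10 = 58; bond gives 131 − 88 = 43. No deviation. ✓
Both hold — the competent type sends bond.

bond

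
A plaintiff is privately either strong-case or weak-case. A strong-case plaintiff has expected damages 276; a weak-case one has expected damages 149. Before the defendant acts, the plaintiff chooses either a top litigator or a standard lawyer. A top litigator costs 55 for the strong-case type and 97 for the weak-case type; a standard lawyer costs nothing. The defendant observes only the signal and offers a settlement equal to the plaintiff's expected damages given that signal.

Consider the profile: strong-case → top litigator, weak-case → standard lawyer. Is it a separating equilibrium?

If types separate, top litigator earns payment 276 and standard lawyer earns 149.
Strong-case: top litigator gives 276 − 55 = 221; standard lawyer gives 149 − 0 = 149. No deviation. ✓
Weak-case: standard lawyer gives 149 − 0 = 149; top litigator gives 276 − 97 = 179. Would deviate. ✗

No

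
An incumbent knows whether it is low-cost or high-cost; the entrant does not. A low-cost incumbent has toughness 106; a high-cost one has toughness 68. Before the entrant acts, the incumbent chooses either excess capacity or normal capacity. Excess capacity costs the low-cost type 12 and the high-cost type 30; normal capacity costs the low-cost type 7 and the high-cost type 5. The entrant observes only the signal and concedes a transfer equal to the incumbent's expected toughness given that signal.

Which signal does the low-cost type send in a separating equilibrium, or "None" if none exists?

Try low-cost → excess capacity, high-cost → normal capacity:
  If types separate, excess capacity earns payment 106 and normal capacity earns 68.
  Low-cost: excess capacity gives 106 − 12 = 94; normal capacity gives 68 − 7 = 61. No deviation. ✓
  High-cost: normal capacity gives 68 − 5 = 63; excess capacity gives 106 − 30 = 76. Would deviate. ✗
Try low-cost → normal capacity, high-cost → excess capacity:
  If types separate, normal capacity earns payment 106 and excess capacity earns 68.
  Low-cost: normal capacity gives 106 − 7 = 99; excess capacity gives 68 − 12 = 56. No deviation. ✓
  High-cost: excess capacity gives 68 − 30 = 38; normal capacity gives 106 − 5 = 101. Would deviate. ✗
Neither assignment is incentive-compatible.

None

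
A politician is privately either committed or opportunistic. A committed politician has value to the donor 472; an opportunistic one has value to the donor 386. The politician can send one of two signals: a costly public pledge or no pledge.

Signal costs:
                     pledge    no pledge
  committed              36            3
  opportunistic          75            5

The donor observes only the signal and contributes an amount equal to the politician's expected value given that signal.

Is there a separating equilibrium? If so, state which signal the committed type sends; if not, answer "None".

Try committed → pledge, opportunistic → no pledge:
  If types separate, pledge earns payment 472 and no pledge earns 386.
  Committed: pledge gives 472 − 36 = 436; no pledge gives 386 − 3 = 383. No deviation. ✓
  Opportunistic: no pledge gives 386 − 5 = 381; pledge gives 472 − 75 = 397. Would deviate. ✗
Try committed → no pledge, opportunistic → pledge:
  If types separate, no pledge earns payment 472 and pledge earns 386.
  Committed: no pledge gives 472 − 3 = 469; pledge gives 386 − 36 = 350. No deviation. ✓
  Opportunistic: pledge gives 386 − 75 = 311; no pledge gives 472 − 5 = 467. Would deviate. ✗
Neither assignment is incentive-compatible.

None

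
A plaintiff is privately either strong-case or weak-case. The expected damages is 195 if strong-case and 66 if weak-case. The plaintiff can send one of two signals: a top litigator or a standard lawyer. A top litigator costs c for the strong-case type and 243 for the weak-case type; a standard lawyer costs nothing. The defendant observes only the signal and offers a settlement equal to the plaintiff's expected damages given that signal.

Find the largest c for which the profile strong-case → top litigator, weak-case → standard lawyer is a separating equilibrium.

129

Under separation: top litigator → strong-case (pays 195); standard lawyer → weak-case (pays 66).
Weak-case: 66 − 0 = 66 ≥ 195 − 243 = -48. Holds regardless of c. ✓
Strong-case: 195 − c ≥ 66 − 0, so c ≤ 195 − 66 = 129.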